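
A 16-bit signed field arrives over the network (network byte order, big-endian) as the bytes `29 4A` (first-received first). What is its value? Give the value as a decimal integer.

Big-endian stores the most-significant byte at the lowest address.
The bytes are already most-significant first: 0x294A.
0x294A = 10570.

10570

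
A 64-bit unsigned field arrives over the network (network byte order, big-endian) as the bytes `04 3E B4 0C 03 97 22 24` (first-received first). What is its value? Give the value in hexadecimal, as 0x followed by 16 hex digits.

0x043EB40C03972224

Big-endian stores the most-significant byte at the lowest address.
The bytes are already most-significant first: 0x043EB40C03972224.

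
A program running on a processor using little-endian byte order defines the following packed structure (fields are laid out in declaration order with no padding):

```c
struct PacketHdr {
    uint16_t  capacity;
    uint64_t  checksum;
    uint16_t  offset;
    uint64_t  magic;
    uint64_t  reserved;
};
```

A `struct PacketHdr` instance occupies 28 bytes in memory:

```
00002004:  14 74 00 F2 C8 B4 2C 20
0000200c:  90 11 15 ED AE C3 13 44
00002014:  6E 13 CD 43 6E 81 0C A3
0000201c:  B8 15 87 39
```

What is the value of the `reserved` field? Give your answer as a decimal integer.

`reserved` follows `capacity` (2 B), `checksum` (8 B), `offset` (2 B), `magic` (8 B), so it starts at offset 2 + 8 + 2 + 8 = 20 and occupies 8 bytes.
Bytes at offsets 20..27: 6E 81 0C A3 B8 15 87 39.
Little-endian: lowest address holds the least-significant byte.
Reassemble most-significant byte first: 39 87 15 B8 A3 0C 81 6E → 0x398715B8A30C816E.
0x398715B8A30C816E = 4145305864771502446.

4145305864771502446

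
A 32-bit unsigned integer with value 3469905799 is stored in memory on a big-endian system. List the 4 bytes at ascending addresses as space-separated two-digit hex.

3469905799 in hexadecimal, padded to 32 bits, is 0xCED28F87.
Split into bytes (most-significant first): CE D2 8F 87.
Big-endian: lowest address holds the most-significant byte.
So the memory order matches the most-significant-first order: CE D2 8F 87.

CE D2 8F 87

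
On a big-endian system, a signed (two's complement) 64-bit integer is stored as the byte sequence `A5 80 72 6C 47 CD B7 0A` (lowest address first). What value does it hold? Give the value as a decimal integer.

Big-endian stores the most-significant byte at the lowest address.
The bytes are already most-significant first: 0xA580726C47CDB70A.
Top bit is set, so as a signed 64-bit value this is 0xA580726C47CDB70A − 2^64 = -6521086451045779702.

-6521086451045779702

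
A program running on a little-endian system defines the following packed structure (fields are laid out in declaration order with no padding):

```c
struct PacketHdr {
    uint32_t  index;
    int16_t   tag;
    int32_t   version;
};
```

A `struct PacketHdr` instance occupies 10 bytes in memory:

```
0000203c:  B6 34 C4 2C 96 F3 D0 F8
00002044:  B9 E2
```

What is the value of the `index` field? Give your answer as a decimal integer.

`index` is the first field, at byte offset 0, occupying 4 bytes.
Bytes at offsets 0..3: B6 34 C4 2C.
Little-endian stores the least-significant byte at the lowest address.
Reassemble most-significant byte first: 2C C4 34 B6 → 0x2CC434B6.
0x2CC434B6 = 751056054.

751056054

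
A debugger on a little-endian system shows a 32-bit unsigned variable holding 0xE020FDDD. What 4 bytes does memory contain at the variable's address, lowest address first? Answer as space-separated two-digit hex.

DD FD 20 E0

Split into bytes (most-significant first): E0 20 FD DD.
In little-endian order the low byte comes first in memory.
So at ascending addresses the bytes are DD FD 20 E0.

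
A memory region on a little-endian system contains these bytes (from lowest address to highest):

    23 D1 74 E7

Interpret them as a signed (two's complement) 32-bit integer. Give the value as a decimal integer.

Little-endian stores the least-significant byte at the lowest address.
Reassemble most-significant byte first: E7 74 D1 23 → 0xE774D123.
Top bit is set, so as a signed 32-bit value this is 0xE774D123 − 2^32 = -411774685.

-411774685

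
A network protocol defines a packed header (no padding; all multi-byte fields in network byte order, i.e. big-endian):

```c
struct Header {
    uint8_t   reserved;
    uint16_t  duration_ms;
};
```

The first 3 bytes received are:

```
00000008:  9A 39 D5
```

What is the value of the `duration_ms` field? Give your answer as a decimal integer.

`duration_ms` follows `reserved` (1 byte), so it starts at byte offset 1 and occupies 2 bytes.
Bytes at offsets 1..2: 39 D5.
Big-endian stores the most-significant byte at the lowest address.
The bytes are already most-significant first: 0x39D5.
0x39D5 = 14805.

14805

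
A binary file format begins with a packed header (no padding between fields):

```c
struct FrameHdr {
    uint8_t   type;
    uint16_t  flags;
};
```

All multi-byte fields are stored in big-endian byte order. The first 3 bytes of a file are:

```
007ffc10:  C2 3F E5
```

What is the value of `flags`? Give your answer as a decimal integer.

`flags` follows `type` (1 byte), so it starts at byte offset 1 and occupies 2 bytes.
Bytes at offsets 1..2: 3F E5.
Big-endian: lowest address holds the most-significant byte.
The bytes are already most-significant first: 0x3FE5.
0x3FE5 = 16357.

16357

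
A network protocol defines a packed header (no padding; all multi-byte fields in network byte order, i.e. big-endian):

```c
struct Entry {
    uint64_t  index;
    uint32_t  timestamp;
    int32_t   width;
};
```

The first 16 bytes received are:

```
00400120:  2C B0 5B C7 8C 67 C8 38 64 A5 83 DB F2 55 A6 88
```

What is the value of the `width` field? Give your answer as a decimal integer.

-229267832

`width` follows `index` (8 B), `timestamp` (4 B), so it starts at offset 8 + 4 = 12 and occupies 4 bytes.
Bytes at offsets 12..15: F2 55 A6 88.
Big-endian stores the most-significant byte at the lowest address.
The bytes are already most-significant first: 0xF255A688.
Top bit is set, so as a signed 32-bit value this is 0xF255A688 − 2^32 = -229267832.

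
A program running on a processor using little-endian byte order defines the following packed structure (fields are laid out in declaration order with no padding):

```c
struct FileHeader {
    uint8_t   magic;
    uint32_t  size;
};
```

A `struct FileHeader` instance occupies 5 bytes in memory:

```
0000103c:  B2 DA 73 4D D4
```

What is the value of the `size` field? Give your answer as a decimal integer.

3561845722

`size` follows `magic` (1 byte), so it starts at byte offset 1 and occupies 4 bytes.
Bytes at offsets 1..4: DA 73 4D D4.
In little-endian order the low byte comes first in memory.
Reassemble most-significant byte first: D4 4D 73 DA → 0xD44D73DA.
0xD44D73DA = 3561845722.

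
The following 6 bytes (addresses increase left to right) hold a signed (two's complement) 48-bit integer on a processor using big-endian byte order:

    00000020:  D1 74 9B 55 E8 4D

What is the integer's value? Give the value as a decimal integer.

Big-endian stores the most-significant byte at the lowest address.
The bytes are already most-significant first: 0xD1749B55E84D.
Top bit is set, so as a signed 48-bit value this is 0xD1749B55E84D − 2^48 = -51176224200627.

-51176224200627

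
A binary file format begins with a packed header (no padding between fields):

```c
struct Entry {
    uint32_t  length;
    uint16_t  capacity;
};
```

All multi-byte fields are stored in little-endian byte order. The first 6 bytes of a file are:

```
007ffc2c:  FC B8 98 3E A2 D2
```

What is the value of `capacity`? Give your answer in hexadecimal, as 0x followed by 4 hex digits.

0xD2A2

`capacity` follows `length` (4 bytes), so it starts at byte offset 4 and occupies 2 bytes.
Bytes at offsets 4..5: A2 D2.
In little-endian order the low byte comes first in memory.
Reassemble most-significant byte first: D2 A2 → 0xD2A2.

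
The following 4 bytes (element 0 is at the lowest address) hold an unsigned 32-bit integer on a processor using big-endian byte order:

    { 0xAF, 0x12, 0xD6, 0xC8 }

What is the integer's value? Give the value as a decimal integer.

Big-endian: lowest address holds the most-significant byte.
The bytes are already most-significant first: 0xAF12D6C8.
0xAF12D6C8 = 2937247432.

2937247432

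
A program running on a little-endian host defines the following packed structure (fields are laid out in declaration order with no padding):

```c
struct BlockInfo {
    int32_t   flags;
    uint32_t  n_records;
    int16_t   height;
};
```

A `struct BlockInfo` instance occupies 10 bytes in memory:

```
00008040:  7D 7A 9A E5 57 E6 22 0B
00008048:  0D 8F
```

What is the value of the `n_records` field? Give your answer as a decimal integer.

`n_records` follows `flags` (4 bytes), so it starts at byte offset 4 and occupies 4 bytes.
Bytes at offsets 4..7: 57 E6 22 0B.
Little-endian stores the least-significant byte at the lowest address.
Reassemble most-significant byte first: 0B 22 E6 57 → 0x0B22E657.
0x0B22E657 = 186836567.

186836567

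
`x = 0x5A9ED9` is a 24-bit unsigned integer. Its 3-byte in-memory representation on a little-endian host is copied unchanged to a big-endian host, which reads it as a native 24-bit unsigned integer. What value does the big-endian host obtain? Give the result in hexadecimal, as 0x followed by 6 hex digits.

Stored little-endian, the bytes at ascending addresses are D9 9E 5A.
Read back as big-endian, the last byte is least significant, giving 0xD99E5A.

0xD99E5A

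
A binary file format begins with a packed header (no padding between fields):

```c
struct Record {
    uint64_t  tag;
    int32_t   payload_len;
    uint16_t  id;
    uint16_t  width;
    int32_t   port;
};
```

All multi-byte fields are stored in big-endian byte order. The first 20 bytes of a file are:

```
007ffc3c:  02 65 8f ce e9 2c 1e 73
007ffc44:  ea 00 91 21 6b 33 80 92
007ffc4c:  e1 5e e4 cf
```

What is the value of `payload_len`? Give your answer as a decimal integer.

-369061599

`payload_len` follows `tag` (8 bytes), so it starts at byte offset 8 and occupies 4 bytes.
Bytes at offsets 8..11: EA 00 91 21.
In big-endian order the high byte comes first in memory.
The bytes are already most-significant first: 0xEA009121.
Top bit is set, so as a signed 32-bit value this is 0xEA009121 − 2^32 = -369061599.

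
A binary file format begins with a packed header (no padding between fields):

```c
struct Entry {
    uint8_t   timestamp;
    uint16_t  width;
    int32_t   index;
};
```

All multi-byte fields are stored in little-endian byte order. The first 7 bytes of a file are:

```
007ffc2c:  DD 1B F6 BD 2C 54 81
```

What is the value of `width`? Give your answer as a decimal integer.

`width` follows `timestamp` (1 byte), so it starts at byte offset 1 and occupies 2 bytes.
Bytes at offsets 1..2: 1B F6.
Little-endian: lowest address holds the least-significant byte.
Reassemble most-significant byte first: F6 1B → 0xF61B.
0xF61B = 63003.

63003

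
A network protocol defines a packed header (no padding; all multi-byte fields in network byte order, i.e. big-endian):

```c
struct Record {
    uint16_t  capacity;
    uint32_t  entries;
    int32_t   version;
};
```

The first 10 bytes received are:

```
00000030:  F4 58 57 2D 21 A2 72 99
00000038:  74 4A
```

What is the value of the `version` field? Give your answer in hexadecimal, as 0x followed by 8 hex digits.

`version` follows `capacity` (2 B), `entries` (4 B), so it starts at offset 2 + 4 = 6 and occupies 4 bytes.
Bytes at offsets 6..9: 72 99 74 4A.
Big-endian stores the most-significant byte at the lowest address.
The bytes are already most-significant first: 0x7299744A.

0x7299744A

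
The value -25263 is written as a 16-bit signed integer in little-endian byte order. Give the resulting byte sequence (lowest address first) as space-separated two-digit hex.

Two's complement of -25263 in 16 bits: 25263 = 0x62AF; invert → 0x9D50; add 1 → 0x9D51.
Split into bytes (most-significant first): 9D 51.
Little-endian stores the least-significant byte at the lowest address.
So at ascending addresses the bytes are 51 9D.

51 9D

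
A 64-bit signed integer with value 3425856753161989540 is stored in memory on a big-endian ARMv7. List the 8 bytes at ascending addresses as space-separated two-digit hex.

2F 8B 16 90 E7 97 ED A4

3425856753161989540 in hexadecimal, padded to 64 bits, is 0x2F8B1690E797EDA4.
Split into bytes (most-significant first): 2F 8B 16 90 E7 97 ED A4.
Big-endian stores the most-significant byte at the lowest address.
So the memory order matches the most-significant-first order: 2F 8B 16 90 E7 97 ED A4.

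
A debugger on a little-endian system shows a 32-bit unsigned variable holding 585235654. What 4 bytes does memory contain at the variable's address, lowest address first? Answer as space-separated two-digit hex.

585235654 in hexadecimal, padded to 32 bits, is 0x22E1FCC6.
Split into bytes (most-significant first): 22 E1 FC C6.
Little-endian: lowest address holds the least-significant byte.
So at ascending addresses the bytes are C6 FC E1 22.

C6 FC E1 22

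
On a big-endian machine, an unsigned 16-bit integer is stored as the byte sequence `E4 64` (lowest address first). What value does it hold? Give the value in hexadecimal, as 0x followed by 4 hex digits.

0xE464

Big-endian stores the most-significant byte at the lowest address.
The bytes are already most-significant first: 0xE464.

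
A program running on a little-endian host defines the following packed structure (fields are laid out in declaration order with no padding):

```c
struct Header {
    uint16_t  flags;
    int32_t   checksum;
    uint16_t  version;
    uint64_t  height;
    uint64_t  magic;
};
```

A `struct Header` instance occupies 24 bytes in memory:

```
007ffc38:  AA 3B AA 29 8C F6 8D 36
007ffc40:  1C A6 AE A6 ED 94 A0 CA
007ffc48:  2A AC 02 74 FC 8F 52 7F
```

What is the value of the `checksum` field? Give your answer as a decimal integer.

`checksum` follows `flags` (2 bytes), so it starts at byte offset 2 and occupies 4 bytes.
Bytes at offsets 2..5: AA 29 8C F6.
In little-endian order the low byte comes first in memory.
Reassemble most-significant byte first: F6 8C 29 AA → 0xF68C29AA.
Top bit is set, so as a signed 32-bit value this is 0xF68C29AA − 2^32 = -158586454.

-158586454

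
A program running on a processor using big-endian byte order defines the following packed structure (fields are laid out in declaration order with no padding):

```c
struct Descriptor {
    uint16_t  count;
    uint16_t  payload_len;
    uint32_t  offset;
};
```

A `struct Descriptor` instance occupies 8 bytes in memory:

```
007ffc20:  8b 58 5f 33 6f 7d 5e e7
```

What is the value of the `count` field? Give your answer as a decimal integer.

35672

`count` is the first field, at byte offset 0, occupying 2 bytes.
Bytes at offsets 0..1: 8B 58.
In big-endian order the high byte comes first in memory.
The bytes are already most-significant first: 0x8B58.
0x8B58 = 35672.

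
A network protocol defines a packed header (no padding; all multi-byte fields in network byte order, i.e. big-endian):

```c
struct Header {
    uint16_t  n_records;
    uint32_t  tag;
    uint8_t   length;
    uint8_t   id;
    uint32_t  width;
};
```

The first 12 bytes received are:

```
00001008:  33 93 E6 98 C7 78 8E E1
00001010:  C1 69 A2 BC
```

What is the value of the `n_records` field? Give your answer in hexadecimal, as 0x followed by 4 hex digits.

0x3393

`n_records` is the first field, at byte offset 0, occupying 2 bytes.
Bytes at offsets 0..1: 33 93.
In big-endian order the high byte comes first in memory.
The bytes are already most-significant first: 0x3393.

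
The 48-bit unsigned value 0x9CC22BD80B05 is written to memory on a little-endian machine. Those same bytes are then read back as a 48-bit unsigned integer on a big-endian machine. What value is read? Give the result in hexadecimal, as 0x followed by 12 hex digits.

Stored little-endian, the bytes at ascending addresses are 05 0B D8 2B C2 9C.
Read back as big-endian, the last byte is least significant, giving 0x050BD82BC29C.

0x050BD82BC29C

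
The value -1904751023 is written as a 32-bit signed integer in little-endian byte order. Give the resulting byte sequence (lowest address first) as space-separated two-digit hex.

51 CE 77 8E

Two's complement of -1904751023 in 32 bits: 1904751023 = 0x718831AF; invert → 0x8E77CE50; add 1 → 0x8E77CE51.
Split into bytes (most-significant first): 8E 77 CE 51.
In little-endian order the low byte comes first in memory.
So at ascending addresses the bytes are 51 CE 77 8E.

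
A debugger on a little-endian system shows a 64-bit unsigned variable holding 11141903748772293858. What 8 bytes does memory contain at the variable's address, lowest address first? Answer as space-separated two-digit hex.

11141903748772293858 in hexadecimal, padded to 64 bits, is 0x9A9FFE6D5B2A6CE2.
Split into bytes (most-significant first): 9A 9F FE 6D 5B 2A 6C E2.
In little-endian order the low byte comes first in memory.
So at ascending addresses the bytes are E2 6C 2A 5B 6D FE 9F 9A.

E2 6C 2A 5B 6D FE 9F 9A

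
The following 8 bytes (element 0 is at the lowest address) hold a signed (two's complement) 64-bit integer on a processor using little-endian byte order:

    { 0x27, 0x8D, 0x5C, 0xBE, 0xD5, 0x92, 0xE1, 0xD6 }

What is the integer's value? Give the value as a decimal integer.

Little-endian stores the least-significant byte at the lowest address.
Reassemble most-significant byte first: D6 E1 92 D5 BE 5C 8D 27 → 0xD6E192D5BE5C8D27.
Top bit is set, so as a signed 64-bit value this is 0xD6E192D5BE5C8D27 − 2^64 = -2962925633113649881.

-2962925633113649881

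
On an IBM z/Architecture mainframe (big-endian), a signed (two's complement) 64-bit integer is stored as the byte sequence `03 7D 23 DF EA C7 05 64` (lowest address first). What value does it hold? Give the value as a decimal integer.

251396598826206564

Big-endian stores the most-significant byte at the lowest address.
The bytes are already most-significant first: 0x037D23DFEAC70564.
0x037D23DFEAC70564 = 251396598826206564.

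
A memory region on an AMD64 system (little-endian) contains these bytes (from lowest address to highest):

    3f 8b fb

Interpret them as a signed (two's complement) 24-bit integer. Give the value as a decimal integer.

-292033

Little-endian stores the least-significant byte at the lowest address.
Reassemble most-significant byte first: FB 8B 3F → 0xFB8B3F.
Top bit is set, so as a signed 24-bit value this is 0xFB8B3F − 2^24 = -292033.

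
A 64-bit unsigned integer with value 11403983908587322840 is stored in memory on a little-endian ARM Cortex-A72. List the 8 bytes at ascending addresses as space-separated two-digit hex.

11403983908587322840 in hexadecimal, padded to 64 bits, is 0x9E4316F1A79E3DD8.
Split into bytes (most-significant first): 9E 43 16 F1 A7 9E 3D D8.
In little-endian order the low byte comes first in memory.
So at ascending addresses the bytes are D8 3D 9E A7 F1 16 43 9E.

D8 3D 9E A7 F1 16 43 9E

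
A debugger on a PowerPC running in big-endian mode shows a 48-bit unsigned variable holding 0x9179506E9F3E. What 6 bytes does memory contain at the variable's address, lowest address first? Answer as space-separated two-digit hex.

91 79 50 6E 9F 3E

Split into bytes (most-significant first): 91 79 50 6E 9F 3E.
In big-endian order the high byte comes first in memory.
So the memory order matches the most-significant-first order: 91 79 50 6E 9F 3E.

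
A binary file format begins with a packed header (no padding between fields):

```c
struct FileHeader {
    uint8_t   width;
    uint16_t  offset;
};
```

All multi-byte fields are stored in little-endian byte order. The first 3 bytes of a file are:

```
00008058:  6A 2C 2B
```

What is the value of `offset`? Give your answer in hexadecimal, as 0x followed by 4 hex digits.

0x2B2C

`offset` follows `width` (1 byte), so it starts at byte offset 1 and occupies 2 bytes.
Bytes at offsets 1..2: 2C 2B.
Little-endian stores the least-significant byte at the lowest address.
Reassemble most-significant byte first: 2B 2C → 0x2B2C.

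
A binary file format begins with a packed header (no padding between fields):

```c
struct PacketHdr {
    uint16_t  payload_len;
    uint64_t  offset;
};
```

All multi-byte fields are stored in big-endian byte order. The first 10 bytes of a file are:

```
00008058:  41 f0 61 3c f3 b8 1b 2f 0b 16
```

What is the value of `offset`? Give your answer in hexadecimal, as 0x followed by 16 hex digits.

0x613CF3B81B2F0B16

`offset` follows `payload_len` (2 bytes), so it starts at byte offset 2 and occupies 8 bytes.
Bytes at offsets 2..9: 61 3C F3 B8 1B 2F 0B 16.
Big-endian: lowest address holds the most-significant byte.
The bytes are already most-significant first: 0x613CF3B81B2F0B16.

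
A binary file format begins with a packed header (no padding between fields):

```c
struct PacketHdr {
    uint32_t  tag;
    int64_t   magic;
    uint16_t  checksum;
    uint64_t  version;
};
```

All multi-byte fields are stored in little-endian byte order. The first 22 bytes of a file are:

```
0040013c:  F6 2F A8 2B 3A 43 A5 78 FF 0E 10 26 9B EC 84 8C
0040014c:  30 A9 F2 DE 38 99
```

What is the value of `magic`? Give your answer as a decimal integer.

`magic` follows `tag` (4 bytes), so it starts at byte offset 4 and occupies 8 bytes.
Bytes at offsets 4..11: 3A 43 A5 78 FF 0E 10 26.
Little-endian stores the least-significant byte at the lowest address.
Reassemble most-significant byte first: 26 10 0E FF 78 A5 43 3A → 0x26100EFF78A5433A.
0x26100EFF78A5433A = 2742708663472177978.

2742708663472177978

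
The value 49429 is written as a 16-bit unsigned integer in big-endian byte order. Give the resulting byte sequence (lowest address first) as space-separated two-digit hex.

49429 in hexadecimal, padded to 16 bits, is 0xC115.
Split into bytes (most-significant first): C1 15.
Big-endian stores the most-significant byte at the lowest address.
So the memory order matches the most-significant-first order: C1 15.

C1 15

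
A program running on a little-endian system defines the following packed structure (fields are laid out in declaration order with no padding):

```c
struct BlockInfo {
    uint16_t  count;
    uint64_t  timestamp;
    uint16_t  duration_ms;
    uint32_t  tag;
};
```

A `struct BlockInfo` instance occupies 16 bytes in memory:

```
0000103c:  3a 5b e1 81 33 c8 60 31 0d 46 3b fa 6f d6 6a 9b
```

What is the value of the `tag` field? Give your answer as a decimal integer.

2607470191

`tag` follows `count` (2 B), `timestamp` (8 B), `duration_ms` (2 B), so it starts at offset 2 + 8 + 2 = 12 and occupies 4 bytes.
Bytes at offsets 12..15: 6F D6 6A 9B.
In little-endian order the low byte comes first in memory.
Reassemble most-significant byte first: 9B 6A D6 6F → 0x9B6AD66F.
0x9B6AD66F = 2607470191.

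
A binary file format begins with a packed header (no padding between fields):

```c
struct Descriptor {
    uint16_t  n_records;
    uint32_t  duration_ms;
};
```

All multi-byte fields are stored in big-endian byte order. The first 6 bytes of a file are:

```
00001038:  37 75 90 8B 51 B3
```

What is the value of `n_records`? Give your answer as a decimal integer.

`n_records` is the first field, at byte offset 0, occupying 2 bytes.
Bytes at offsets 0..1: 37 75.
Big-endian stores the most-significant byte at the lowest address.
The bytes are already most-significant first: 0x3775.
0x3775 = 14197.

14197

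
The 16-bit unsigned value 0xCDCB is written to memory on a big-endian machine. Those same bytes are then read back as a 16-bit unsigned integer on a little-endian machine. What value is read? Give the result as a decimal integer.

52173

Stored big-endian, the bytes at ascending addresses are CD CB.
Read back as little-endian, the first byte is least significant, giving 0xCBCD.
0xCBCD = 52173.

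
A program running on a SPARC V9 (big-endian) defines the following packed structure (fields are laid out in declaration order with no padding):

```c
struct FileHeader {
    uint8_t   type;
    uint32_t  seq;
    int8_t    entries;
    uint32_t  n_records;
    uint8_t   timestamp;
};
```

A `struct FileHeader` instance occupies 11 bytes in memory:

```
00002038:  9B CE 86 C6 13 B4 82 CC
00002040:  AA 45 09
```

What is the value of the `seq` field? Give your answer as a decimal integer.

`seq` follows `type` (1 byte), so it starts at byte offset 1 and occupies 4 bytes.
Bytes at offsets 1..4: CE 86 C6 13.
Big-endian: lowest address holds the most-significant byte.
The bytes are already most-significant first: 0xCE86C613.
0xCE86C613 = 3464939027.

3464939027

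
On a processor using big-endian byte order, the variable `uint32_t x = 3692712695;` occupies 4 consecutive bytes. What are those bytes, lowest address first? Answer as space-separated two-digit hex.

3692712695 in hexadecimal, padded to 32 bits, is 0xDC1A52F7.
Split into bytes (most-significant first): DC 1A 52 F7.
Big-endian: lowest address holds the most-significant byte.
So the memory order matches the most-significant-first order: DC 1A 52 F7.

DC 1A 52 F7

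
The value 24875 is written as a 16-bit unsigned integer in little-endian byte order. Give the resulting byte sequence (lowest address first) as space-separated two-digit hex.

24875 in hexadecimal, padded to 16 bits, is 0x612B.
Split into bytes (most-significant first): 61 2B.
Little-endian stores the least-significant byte at the lowest address.
So at ascending addresses the bytes are 2B 61.

2B 61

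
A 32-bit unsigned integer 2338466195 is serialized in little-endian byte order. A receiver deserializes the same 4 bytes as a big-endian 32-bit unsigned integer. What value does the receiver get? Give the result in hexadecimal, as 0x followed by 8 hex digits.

0x9329628B

2338466195 in 32-bit hexadecimal is 0x8B622993.
Stored little-endian, the bytes at ascending addresses are 93 29 62 8B.
Read back as big-endian, the last byte is least significant, giving 0x9329628B.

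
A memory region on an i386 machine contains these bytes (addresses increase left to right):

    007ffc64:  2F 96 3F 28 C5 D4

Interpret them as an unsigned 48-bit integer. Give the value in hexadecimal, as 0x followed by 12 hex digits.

0xD4C5283F962F

In little-endian order the low byte comes first in memory.
Reassemble most-significant byte first: D4 C5 28 3F 96 2F → 0xD4C5283F962F.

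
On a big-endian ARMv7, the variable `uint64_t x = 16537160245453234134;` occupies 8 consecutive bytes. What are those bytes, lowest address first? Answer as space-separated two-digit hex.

16537160245453234134 in hexadecimal, padded to 64 bits, is 0xE57FCBA027F39FD6.
Split into bytes (most-significant first): E5 7F CB A0 27 F3 9F D6.
Big-endian stores the most-significant byte at the lowest address.
So the memory order matches the most-significant-first order: E5 7F CB A0 27 F3 9F D6.

E5 7F CB A0 27 F3 9F D6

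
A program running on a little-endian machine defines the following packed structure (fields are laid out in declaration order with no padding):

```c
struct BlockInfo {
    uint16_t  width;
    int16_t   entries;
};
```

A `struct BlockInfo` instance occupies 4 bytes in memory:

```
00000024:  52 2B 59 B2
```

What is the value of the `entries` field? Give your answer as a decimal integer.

-19879

`entries` follows `width` (2 bytes), so it starts at byte offset 2 and occupies 2 bytes.
Bytes at offsets 2..3: 59 B2.
In little-endian order the low byte comes first in memory.
Reassemble most-significant byte first: B2 59 → 0xB259.
Top bit is set, so as a signed 16-bit value this is 0xB259 − 2^16 = -19879.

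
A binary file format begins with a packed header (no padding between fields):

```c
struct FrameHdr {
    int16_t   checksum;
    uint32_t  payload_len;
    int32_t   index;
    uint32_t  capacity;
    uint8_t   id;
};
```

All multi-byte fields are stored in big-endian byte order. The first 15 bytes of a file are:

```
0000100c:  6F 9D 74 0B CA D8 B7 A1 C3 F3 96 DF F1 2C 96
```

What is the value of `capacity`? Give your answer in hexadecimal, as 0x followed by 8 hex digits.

0x96DFF12C

`capacity` follows `checksum` (2 B), `payload_len` (4 B), `index` (4 B), so it starts at offset 2 + 4 + 4 = 10 and occupies 4 bytes.
Bytes at offsets 10..13: 96 DF F1 2C.
Big-endian stores the most-significant byte at the lowest address.
The bytes are already most-significant first: 0x96DFF12C.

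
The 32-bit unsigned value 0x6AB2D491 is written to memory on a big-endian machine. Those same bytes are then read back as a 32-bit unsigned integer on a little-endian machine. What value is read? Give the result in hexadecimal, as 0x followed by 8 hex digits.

Stored big-endian, the bytes at ascending addresses are 6A B2 D4 91.
Read back as little-endian, the first byte is least significant, giving 0x91D4B26A.

0x91D4B26A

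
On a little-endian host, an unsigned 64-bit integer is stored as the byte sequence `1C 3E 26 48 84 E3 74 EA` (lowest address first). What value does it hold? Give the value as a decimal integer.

16894378259459227164

Little-endian stores the least-significant byte at the lowest address.
Reassemble most-significant byte first: EA 74 E3 84 48 26 3E 1C → 0xEA74E38448263E1C.
0xEA74E38448263E1C = 16894378259459227164.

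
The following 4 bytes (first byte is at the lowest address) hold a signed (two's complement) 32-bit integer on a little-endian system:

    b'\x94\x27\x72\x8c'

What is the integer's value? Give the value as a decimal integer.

-1938675820

In little-endian order the low byte comes first in memory.
Reassemble most-significant byte first: 8C 72 27 94 → 0x8C722794.
Top bit is set, so as a signed 32-bit value this is 0x8C722794 − 2^32 = -1938675820.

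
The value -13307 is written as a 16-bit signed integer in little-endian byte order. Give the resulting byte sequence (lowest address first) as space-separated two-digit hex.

Two's complement of -13307 in 16 bits: 13307 = 0x33FB; invert → 0xCC04; add 1 → 0xCC05.
Split into bytes (most-significant first): CC 05.
In little-endian order the low byte comes first in memory.
So at ascending addresses the bytes are 05 CC.

05 CC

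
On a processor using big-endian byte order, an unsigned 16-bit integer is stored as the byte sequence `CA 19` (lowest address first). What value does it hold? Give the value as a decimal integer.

51737

In big-endian order the high byte comes first in memory.
The bytes are already most-significant first: 0xCA19.
0xCA19 = 51737.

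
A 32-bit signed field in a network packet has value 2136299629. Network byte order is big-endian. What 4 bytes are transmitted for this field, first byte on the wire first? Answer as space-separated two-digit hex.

7F 55 58 6D

2136299629 in hexadecimal, padded to 32 bits, is 0x7F55586D.
Split into bytes (most-significant first): 7F 55 58 6D.
Big-endian: lowest address holds the most-significant byte.
So the memory order matches the most-significant-first order: 7F 55 58 6D.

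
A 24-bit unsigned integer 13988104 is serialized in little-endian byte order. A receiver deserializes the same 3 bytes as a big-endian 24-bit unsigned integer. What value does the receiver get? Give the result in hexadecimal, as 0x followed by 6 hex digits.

0x0871D5

13988104 in 24-bit hexadecimal is 0xD57108.
Stored little-endian, the bytes at ascending addresses are 08 71 D5.
Read back as big-endian, the last byte is least significant, giving 0x0871D5.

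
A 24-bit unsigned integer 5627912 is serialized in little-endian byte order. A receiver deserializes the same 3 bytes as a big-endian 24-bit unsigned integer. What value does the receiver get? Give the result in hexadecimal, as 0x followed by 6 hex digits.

0x08E055

5627912 in 24-bit hexadecimal is 0x55E008.
Stored little-endian, the bytes at ascending addresses are 08 E0 55.
Read back as big-endian, the last byte is least significant, giving 0x08E055.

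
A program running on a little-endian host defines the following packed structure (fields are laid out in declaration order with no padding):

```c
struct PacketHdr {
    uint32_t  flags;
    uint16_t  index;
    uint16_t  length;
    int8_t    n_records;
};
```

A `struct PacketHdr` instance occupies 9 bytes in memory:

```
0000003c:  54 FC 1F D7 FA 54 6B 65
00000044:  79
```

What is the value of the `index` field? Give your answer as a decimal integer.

21754

`index` follows `flags` (4 bytes), so it starts at byte offset 4 and occupies 2 bytes.
Bytes at offsets 4..5: FA 54.
In little-endian order the low byte comes first in memory.
Reassemble most-significant byte first: 54 FA → 0x54FA.
0x54FA = 21754.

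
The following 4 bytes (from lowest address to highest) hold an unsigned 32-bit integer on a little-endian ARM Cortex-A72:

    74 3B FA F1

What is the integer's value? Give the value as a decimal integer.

Little-endian stores the least-significant byte at the lowest address.
Reassemble most-significant byte first: F1 FA 3B 74 → 0xF1FA3B74.
0xF1FA3B74 = 4059708276.

4059708276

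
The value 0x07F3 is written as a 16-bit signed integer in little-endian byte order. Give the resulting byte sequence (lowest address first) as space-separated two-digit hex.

F3 07

Split into bytes (most-significant first): 07 F3.
In little-endian order the low byte comes first in memory.
So at ascending addresses the bytes are F3 07.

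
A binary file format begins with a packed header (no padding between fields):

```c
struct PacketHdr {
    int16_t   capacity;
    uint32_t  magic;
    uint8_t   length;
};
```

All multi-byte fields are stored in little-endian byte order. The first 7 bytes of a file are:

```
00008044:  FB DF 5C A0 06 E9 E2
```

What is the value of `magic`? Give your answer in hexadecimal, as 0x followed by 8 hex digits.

`magic` follows `capacity` (2 bytes), so it starts at byte offset 2 and occupies 4 bytes.
Bytes at offsets 2..5: 5C A0 06 E9.
In little-endian order the low byte comes first in memory.
Reassemble most-significant byte first: E9 06 A0 5C → 0xE906A05C.

0xE906A05C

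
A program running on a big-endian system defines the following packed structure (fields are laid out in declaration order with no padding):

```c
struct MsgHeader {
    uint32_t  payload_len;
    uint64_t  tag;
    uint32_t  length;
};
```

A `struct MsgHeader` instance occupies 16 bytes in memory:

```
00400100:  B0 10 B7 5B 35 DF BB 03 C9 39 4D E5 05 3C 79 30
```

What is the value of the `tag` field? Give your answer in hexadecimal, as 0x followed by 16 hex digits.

0x35DFBB03C9394DE5

`tag` follows `payload_len` (4 bytes), so it starts at byte offset 4 and occupies 8 bytes.
Bytes at offsets 4..11: 35 DF BB 03 C9 39 4D E5.
Big-endian: lowest address holds the most-significant byte.
The bytes are already most-significant first: 0x35DFBB03C9394DE5.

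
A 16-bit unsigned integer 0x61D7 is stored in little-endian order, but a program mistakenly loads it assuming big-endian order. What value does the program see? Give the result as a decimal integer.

55137

Stored little-endian, the bytes at ascending addresses are D7 61.
Read back as big-endian, the last byte is least significant, giving 0xD761.
0xD761 = 55137.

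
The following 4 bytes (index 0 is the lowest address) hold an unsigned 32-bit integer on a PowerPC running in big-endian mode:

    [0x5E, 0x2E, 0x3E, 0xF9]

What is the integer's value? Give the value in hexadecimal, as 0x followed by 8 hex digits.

Big-endian stores the most-significant byte at the lowest address.
The bytes are already most-significant first: 0x5E2E3EF9.

0x5E2E3EF9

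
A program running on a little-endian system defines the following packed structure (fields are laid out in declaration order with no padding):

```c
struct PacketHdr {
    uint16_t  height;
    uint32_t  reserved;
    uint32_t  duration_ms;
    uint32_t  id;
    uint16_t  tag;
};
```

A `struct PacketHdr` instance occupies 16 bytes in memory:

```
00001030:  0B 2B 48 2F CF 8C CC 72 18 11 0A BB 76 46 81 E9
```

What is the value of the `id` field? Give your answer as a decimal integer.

1182186250

`id` follows `height` (2 B), `reserved` (4 B), `duration_ms` (4 B), so it starts at offset 2 + 4 + 4 = 10 and occupies 4 bytes.
Bytes at offsets 10..13: 0A BB 76 46.
Little-endian: lowest address holds the least-significant byte.
Reassemble most-significant byte first: 46 76 BB 0A → 0x4676BB0A.
0x4676BB0A = 1182186250.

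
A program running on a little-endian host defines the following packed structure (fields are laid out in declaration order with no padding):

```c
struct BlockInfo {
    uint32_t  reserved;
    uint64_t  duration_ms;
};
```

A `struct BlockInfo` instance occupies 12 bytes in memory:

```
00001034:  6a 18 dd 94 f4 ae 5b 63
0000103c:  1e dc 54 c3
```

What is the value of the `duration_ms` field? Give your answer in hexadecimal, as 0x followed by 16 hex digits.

`duration_ms` follows `reserved` (4 bytes), so it starts at byte offset 4 and occupies 8 bytes.
Bytes at offsets 4..11: F4 AE 5B 63 1E DC 54 C3.
Little-endian: lowest address holds the least-significant byte.
Reassemble most-significant byte first: C3 54 DC 1E 63 5B AE F4 → 0xC354DC1E635BAEF4.

0xC354DC1E635BAEF4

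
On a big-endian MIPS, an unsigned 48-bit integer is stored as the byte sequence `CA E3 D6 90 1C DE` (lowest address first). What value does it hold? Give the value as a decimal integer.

223079906155742

In big-endian order the high byte comes first in memory.
The bytes are already most-significant first: 0xCAE3D6901CDE.
0xCAE3D6901CDE = 223079906155742.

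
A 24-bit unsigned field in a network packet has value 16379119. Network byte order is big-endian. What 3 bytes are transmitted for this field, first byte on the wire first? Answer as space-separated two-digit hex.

F9 EC EF

16379119 in hexadecimal, padded to 24 bits, is 0xF9ECEF.
Split into bytes (most-significant first): F9 EC EF.
Big-endian stores the most-significant byte at the lowest address.
So the memory order matches the most-significant-first order: F9 EC EF.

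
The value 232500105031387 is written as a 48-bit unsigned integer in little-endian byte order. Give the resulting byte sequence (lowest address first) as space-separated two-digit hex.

DB AE 2B 26 75 D3

232500105031387 in hexadecimal, padded to 48 bits, is 0xD375262BAEDB.
Split into bytes (most-significant first): D3 75 26 2B AE DB.
In little-endian order the low byte comes first in memory.
So at ascending addresses the bytes are DB AE 2B 26 75 D3.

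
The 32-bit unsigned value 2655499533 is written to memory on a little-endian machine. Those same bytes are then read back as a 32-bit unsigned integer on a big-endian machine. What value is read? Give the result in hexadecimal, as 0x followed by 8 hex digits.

0x0DB5479E

2655499533 in 32-bit hexadecimal is 0x9E47B50D.
Stored little-endian, the bytes at ascending addresses are 0D B5 47 9E.
Read back as big-endian, the last byte is least significant, giving 0x0DB5479E.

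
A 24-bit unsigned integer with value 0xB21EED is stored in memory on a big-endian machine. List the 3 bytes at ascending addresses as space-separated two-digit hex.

B2 1E ED

Split into bytes (most-significant first): B2 1E ED.
Big-endian: lowest address holds the most-significant byte.
So the memory order matches the most-significant-first order: B2 1E ED.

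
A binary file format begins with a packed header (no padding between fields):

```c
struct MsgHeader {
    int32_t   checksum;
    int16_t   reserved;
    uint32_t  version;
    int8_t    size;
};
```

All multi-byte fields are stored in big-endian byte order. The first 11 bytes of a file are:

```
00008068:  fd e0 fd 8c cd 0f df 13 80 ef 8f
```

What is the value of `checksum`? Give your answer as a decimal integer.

-35586676

`checksum` is the first field, at byte offset 0, occupying 4 bytes.
Bytes at offsets 0..3: FD E0 FD 8C.
Big-endian stores the most-significant byte at the lowest address.
The bytes are already most-significant first: 0xFDE0FD8C.
Top bit is set, so as a signed 32-bit value this is 0xFDE0FD8C − 2^32 = -35586676.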